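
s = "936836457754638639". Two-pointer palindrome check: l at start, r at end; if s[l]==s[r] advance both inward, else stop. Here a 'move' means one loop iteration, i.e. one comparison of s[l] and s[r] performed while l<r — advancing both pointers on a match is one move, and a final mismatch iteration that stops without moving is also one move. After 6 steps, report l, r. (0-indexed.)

[0,17] '9'=='9' → l++,r--
[1,16] '3'=='3' → l++,r--
[2,15] '6'=='6' → l++,r--
[3,14] '8'=='8' → l++,r--
[4,13] '3'=='3' → l++,r--
[5,12] '6'=='6' → l++,r--

l=6, r=11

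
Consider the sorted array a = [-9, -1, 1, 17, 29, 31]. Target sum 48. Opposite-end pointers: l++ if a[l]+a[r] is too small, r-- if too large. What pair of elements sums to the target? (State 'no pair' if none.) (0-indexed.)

l=0 r=5: -9+31=22 <48, l++
l=1 r=5: -1+31=30 <48, l++
l=2 r=5: 1+31=32 <48, l++
l=3 r=5: 17+31=48, found

(17, 31)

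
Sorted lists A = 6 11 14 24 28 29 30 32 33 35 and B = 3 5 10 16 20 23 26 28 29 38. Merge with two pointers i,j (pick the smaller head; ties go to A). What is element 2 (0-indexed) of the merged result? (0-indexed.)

[i=0,j=0] A[i]=6>B[j]=3 take 3 → j++
[i=0,j=1] A[i]=6>B[j]=5 take 5 → j++
[i=0,j=2] A[i]=6<=B[j]=10 take 6 → i++
[i=1,j=2] A[i]=11>B[j]=10 take 10 → j++
[i=1,j=3] A[i]=11<=B[j]=16 take 11 → i++
[i=2,j=3] A[i]=14<=B[j]=16 take 14 → i++
[i=3,j=3] A[i]=24>B[j]=16 take 16 → j++
[i=3,j=4] A[i]=24>B[j]=20 take 20 → j++
[i=3,j=5] A[i]=24>B[j]=23 take 23 → j++
[i=3,j=6] A[i]=24<=B[j]=26 take 24 → i++
[i=4,j=6] A[i]=28>B[j]=26 take 26 → j++
[i=4,j=7] A[i]=28<=B[j]=28 take 28 → i++
[i=5,j=7] A[i]=29>B[j]=28 take 28 → j++
[i=5,j=8] A[i]=29<=B[j]=29 take 29 → i++
[i=6,j=8] A[i]=30>B[j]=29 take 29 → j++
[i=6,j=9] A[i]=30<=B[j]=38 take 30 → i++
[i=7,j=9] A[i]=32<=B[j]=38 take 32 → i++
[i=8,j=9] A[i]=33<=B[j]=38 take 33 → i++
[i=9,j=9] A[i]=35<=B[j]=38 take 35 → i++
[i=10,j=9] A done, take B[j]=38 → j++

merged[2] = 6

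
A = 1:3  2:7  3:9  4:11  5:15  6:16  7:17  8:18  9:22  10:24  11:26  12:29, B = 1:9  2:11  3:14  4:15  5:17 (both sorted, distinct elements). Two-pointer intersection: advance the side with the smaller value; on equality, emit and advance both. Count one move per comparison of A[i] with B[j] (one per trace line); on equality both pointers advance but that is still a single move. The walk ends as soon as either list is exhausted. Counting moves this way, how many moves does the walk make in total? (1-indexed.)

8 moves

i=1 j=1: 3<9, i++
i=2 j=1: 7<9, i++
i=3 j=1: 9==9 emit, i++,j++
i=4 j=2: 11==11 emit, i++,j++
i=5 j=3: 15>14, j++
i=5 j=4: 15==15 emit, i++,j++
i=6 j=5: 16<17, i++
i=7 j=5: 17==17 emit, i++,j++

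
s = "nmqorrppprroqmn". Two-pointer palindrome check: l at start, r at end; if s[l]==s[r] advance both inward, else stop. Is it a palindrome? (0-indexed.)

palindrome

[0,14] 'n'=='n' → l++,r--
[1,13] 'm'=='m' → l++,r--
[2,12] 'q'=='q' → l++,r--
[3,11] 'o'=='o' → l++,r--
[4,10] 'r'=='r' → l++,r--
[5,9] 'r'=='r' → l++,r--
[6,8] 'p'=='p' → l++,r--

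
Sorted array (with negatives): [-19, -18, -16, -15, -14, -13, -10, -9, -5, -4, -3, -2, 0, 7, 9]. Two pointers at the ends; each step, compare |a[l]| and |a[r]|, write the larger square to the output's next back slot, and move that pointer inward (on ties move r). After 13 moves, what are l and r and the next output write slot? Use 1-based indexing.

l=12, r=13, next write slot=2

l=1 r=15: |-19|>|9| out[15]=361, l++
l=2 r=15: |-18|>|9| out[14]=324, l++
l=3 r=15: |-16|>|9| out[13]=256, l++
l=4 r=15: |-15|>|9| out[12]=225, l++
l=5 r=15: |-14|>|9| out[11]=196, l++
l=6 r=15: |-13|>|9| out[10]=169, l++
l=7 r=15: |-10|>|9| out[9]=100, l++
l=8 r=15: |-9|<=|9| out[8]=81, r--
l=8 r=14: |-9|>|7| out[7]=81, l++
l=9 r=14: |-5|<=|7| out[6]=49, r--
l=9 r=13: |-5|>|0| out[5]=25, l++
l=10 r=13: |-4|>|0| out[4]=16, l++
l=11 r=13: |-3|>|0| out[3]=9, l++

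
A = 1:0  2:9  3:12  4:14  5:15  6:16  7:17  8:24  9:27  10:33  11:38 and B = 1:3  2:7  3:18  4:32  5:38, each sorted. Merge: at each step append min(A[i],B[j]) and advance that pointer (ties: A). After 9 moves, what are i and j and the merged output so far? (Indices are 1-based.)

i=8, j=3, merged so far=[0, 3, 7, 9, 12, 14, 15, 16, 17]

[i=1,j=1] A[i]=0<=B[j]=3 take 0 → i++
[i=2,j=1] A[i]=9>B[j]=3 take 3 → j++
[i=2,j=2] A[i]=9>B[j]=7 take 7 → j++
[i=2,j=3] A[i]=9<=B[j]=18 take 9 → i++
[i=3,j=3] A[i]=12<=B[j]=18 take 12 → i++
[i=4,j=3] A[i]=14<=B[j]=18 take 14 → i++
[i=5,j=3] A[i]=15<=B[j]=18 take 15 → i++
[i=6,j=3] A[i]=16<=B[j]=18 take 16 → i++
[i=7,j=3] A[i]=17<=B[j]=18 take 17 → i++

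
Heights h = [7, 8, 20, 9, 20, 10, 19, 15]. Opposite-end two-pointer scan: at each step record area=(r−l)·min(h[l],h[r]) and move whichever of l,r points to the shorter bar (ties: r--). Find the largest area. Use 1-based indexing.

[1,8] min(7,15)*7=49 best=49 * → l++
[2,8] min(8,15)*6=48 best=49 → l++
[3,8] min(20,15)*5=75 best=75 * → r--
[3,7] min(20,19)*4=76 best=76 * → r--
[3,6] min(20,10)*3=30 best=76 → r--
[3,5] min(20,20)*2=40 best=76 → r--
[3,4] min(20,9)*1=9 best=76 → r--

max area = 76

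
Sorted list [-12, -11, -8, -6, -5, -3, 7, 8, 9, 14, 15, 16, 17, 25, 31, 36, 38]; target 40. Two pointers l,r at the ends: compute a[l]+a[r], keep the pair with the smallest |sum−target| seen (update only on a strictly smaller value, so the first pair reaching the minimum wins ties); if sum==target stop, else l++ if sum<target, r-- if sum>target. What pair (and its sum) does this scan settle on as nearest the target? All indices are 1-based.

[1,17] -12+38=26 d=14 * → l++
[2,17] -11+38=27 d=13 * → l++
[3,17] -8+38=30 d=10 * → l++
[4,17] -6+38=32 d=8 * → l++
[5,17] -5+38=33 d=7 * → l++
[6,17] -3+38=35 d=5 * → l++
[7,17] 7+38=45 d=5 → r--
[7,16] 7+36=43 d=3 * → r--
[7,15] 7+31=38 d=2 * → l++
[8,15] 8+31=39 d=1 * → l++
[9,15] 9+31=40 d=0 * → stop

pair (9, 31) with sum 40 (|Δ|=0)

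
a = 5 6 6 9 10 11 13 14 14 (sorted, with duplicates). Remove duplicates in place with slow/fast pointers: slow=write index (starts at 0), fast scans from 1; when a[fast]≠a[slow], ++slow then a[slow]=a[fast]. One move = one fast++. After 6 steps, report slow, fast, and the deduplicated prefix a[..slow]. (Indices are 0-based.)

slow=5, fast=7, prefix=[5, 6, 9, 10, 11, 13]

slow=0 fast=1: a[fast]=6≠a[slow]=5 write a[1]=6, slow++,fast++
slow=1 fast=2: a[fast]=6=a[slow] dup, fast++
slow=1 fast=3: a[fast]=9≠a[slow]=6 write a[2]=9, slow++,fast++
slow=2 fast=4: a[fast]=10≠a[slow]=9 write a[3]=10, slow++,fast++
slow=3 fast=5: a[fast]=11≠a[slow]=10 write a[4]=11, slow++,fast++
slow=4 fast=6: a[fast]=13≠a[slow]=11 write a[5]=13, slow++,fast++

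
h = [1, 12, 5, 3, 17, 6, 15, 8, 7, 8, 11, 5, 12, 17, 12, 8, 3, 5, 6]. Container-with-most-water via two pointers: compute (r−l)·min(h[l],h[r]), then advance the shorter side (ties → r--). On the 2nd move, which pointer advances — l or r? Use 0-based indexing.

[0,18] min(1,6)*18=18 best=18 * → l++
[1,18] min(12,6)*17=102 best=102 * → r--

r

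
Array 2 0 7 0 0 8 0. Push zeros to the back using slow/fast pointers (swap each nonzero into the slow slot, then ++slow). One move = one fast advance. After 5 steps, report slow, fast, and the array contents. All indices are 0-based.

(s=0,f=0) a[fast]=2≠0 swap→a[0]=2 → slow++,fast++
(s=1,f=1) a[fast]=0 → fast++
(s=1,f=2) a[fast]=7≠0 swap→a[1]=7 → slow++,fast++
(s=2,f=3) a[fast]=0 → fast++
(s=2,f=4) a[fast]=0 → fast++

slow=2, fast=5, a=[2, 7, 0, 0, 0, 8, 0]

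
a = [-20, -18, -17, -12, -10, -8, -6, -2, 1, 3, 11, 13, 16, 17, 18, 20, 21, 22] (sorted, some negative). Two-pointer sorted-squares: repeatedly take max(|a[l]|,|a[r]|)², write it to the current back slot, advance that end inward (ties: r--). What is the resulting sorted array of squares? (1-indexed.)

l=1 r=18: |-20|<=|22| out[18]=484, r--
l=1 r=17: |-20|<=|21| out[17]=441, r--
l=1 r=16: |-20|<=|20| out[16]=400, r--
l=1 r=15: |-20|>|18| out[15]=400, l++
l=2 r=15: |-18|<=|18| out[14]=324, r--
l=2 r=14: |-18|>|17| out[13]=324, l++
l=3 r=14: |-17|<=|17| out[12]=289, r--
l=3 r=13: |-17|>|16| out[11]=289, l++
l=4 r=13: |-12|<=|16| out[10]=256, r--
l=4 r=12: |-12|<=|13| out[9]=169, r--
l=4 r=11: |-12|>|11| out[8]=144, l++
l=5 r=11: |-10|<=|11| out[7]=121, r--
l=5 r=10: |-10|>|3| out[6]=100, l++
l=6 r=10: |-8|>|3| out[5]=64, l++
l=7 r=10: |-6|>|3| out[4]=36, l++
l=8 r=10: |-2|<=|3| out[3]=9, r--
l=8 r=9: |-2|>|1| out[2]=4, l++
l=9 r=9: |1|<=|1| out[1]=1, r--

[1, 4, 9, 36, 64, 100, 121, 144, 169, 256, 289, 289, 324, 324, 400, 400, 441, 484]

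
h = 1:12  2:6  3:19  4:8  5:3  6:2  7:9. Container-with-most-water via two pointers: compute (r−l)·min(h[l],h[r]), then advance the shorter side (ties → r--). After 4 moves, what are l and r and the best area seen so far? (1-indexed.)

l=1, r=3, best area=54

[1,7] min(12,9)*6=54 best=54 * → r--
[1,6] min(12,2)*5=10 best=54 → r--
[1,5] min(12,3)*4=12 best=54 → r--
[1,4] min(12,8)*3=24 best=54 → r--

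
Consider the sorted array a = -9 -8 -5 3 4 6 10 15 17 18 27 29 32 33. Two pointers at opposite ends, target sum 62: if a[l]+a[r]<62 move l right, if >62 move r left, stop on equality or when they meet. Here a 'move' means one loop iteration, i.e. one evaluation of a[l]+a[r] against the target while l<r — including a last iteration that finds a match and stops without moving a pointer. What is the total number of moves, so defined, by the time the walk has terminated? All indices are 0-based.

[0,13] -9+33=24 <62 → l++
[1,13] -8+33=25 <62 → l++
[2,13] -5+33=28 <62 → l++
[3,13] 3+33=36 <62 → l++
[4,13] 4+33=37 <62 → l++
[5,13] 6+33=39 <62 → l++
[6,13] 10+33=43 <62 → l++
[7,13] 15+33=48 <62 → l++
[8,13] 17+33=50 <62 → l++
[9,13] 18+33=51 <62 → l++
[10,13] 27+33=60 <62 → l++
[11,13] 29+33=62 → found

12 moves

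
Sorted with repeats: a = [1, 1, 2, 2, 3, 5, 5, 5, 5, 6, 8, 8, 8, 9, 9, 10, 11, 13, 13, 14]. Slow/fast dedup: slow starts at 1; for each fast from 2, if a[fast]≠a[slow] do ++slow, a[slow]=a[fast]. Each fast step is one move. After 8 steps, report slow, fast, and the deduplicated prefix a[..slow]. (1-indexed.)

slow=4, fast=10, prefix=[1, 2, 3, 5]

slow=1 fast=2: a[fast]=1=a[slow] dup, fast++
slow=1 fast=3: a[fast]=2≠a[slow]=1 write a[2]=2, slow++,fast++
slow=2 fast=4: a[fast]=2=a[slow] dup, fast++
slow=2 fast=5: a[fast]=3≠a[slow]=2 write a[3]=3, slow++,fast++
slow=3 fast=6: a[fast]=5≠a[slow]=3 write a[4]=5, slow++,fast++
slow=4 fast=7: a[fast]=5=a[slow] dup, fast++
slow=4 fast=8: a[fast]=5=a[slow] dup, fast++
slow=4 fast=9: a[fast]=5=a[slow] dup, fast++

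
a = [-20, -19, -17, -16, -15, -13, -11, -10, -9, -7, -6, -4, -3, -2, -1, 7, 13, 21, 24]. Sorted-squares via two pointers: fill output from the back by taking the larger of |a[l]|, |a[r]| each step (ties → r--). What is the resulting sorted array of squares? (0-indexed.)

[1, 4, 9, 16, 36, 49, 49, 81, 100, 121, 169, 169, 225, 256, 289, 361, 400, 441, 576]

l=0 r=18: |-20|<=|24| out[18]=576, r--
l=0 r=17: |-20|<=|21| out[17]=441, r--
l=0 r=16: |-20|>|13| out[16]=400, l++
l=1 r=16: |-19|>|13| out[15]=361, l++
l=2 r=16: |-17|>|13| out[14]=289, l++
l=3 r=16: |-16|>|13| out[13]=256, l++
l=4 r=16: |-15|>|13| out[12]=225, l++
l=5 r=16: |-13|<=|13| out[11]=169, r--
l=5 r=15: |-13|>|7| out[10]=169, l++
l=6 r=15: |-11|>|7| out[9]=121, l++
l=7 r=15: |-10|>|7| out[8]=100, l++
l=8 r=15: |-9|>|7| out[7]=81, l++
l=9 r=15: |-7|<=|7| out[6]=49, r--
l=9 r=14: |-7|>|-1| out[5]=49, l++
l=10 r=14: |-6|>|-1| out[4]=36, l++
l=11 r=14: |-4|>|-1| out[3]=16, l++
l=12 r=14: |-3|>|-1| out[2]=9, l++
l=13 r=14: |-2|>|-1| out[1]=4, l++
l=14 r=14: |-1|<=|-1| out[0]=1, r--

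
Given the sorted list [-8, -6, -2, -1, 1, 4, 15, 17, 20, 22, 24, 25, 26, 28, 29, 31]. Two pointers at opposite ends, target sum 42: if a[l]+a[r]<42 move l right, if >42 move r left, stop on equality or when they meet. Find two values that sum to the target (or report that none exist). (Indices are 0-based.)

(17, 25)

l=0 r=15: -8+31=23 <42, l++
l=1 r=15: -6+31=25 <42, l++
l=2 r=15: -2+31=29 <42, l++
l=3 r=15: -1+31=30 <42, l++
l=4 r=15: 1+31=32 <42, l++
l=5 r=15: 4+31=35 <42, l++
l=6 r=15: 15+31=46 >42, r--
l=6 r=14: 15+29=44 >42, r--
l=6 r=13: 15+28=43 >42, r--
l=6 r=12: 15+26=41 <42, l++
l=7 r=12: 17+26=43 >42, r--
l=7 r=11: 17+25=42, found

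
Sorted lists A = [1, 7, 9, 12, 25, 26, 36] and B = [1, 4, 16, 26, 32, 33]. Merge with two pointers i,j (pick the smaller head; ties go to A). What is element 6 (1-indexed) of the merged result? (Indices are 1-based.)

merged[6] = 12

i=1 j=1: A[i]=1<=B[j]=1 take 1, i++
i=2 j=1: A[i]=7>B[j]=1 take 1, j++
i=2 j=2: A[i]=7>B[j]=4 take 4, j++
i=2 j=3: A[i]=7<=B[j]=16 take 7, i++
i=3 j=3: A[i]=9<=B[j]=16 take 9, i++
i=4 j=3: A[i]=12<=B[j]=16 take 12, i++
i=5 j=3: A[i]=25>B[j]=16 take 16, j++
i=5 j=4: A[i]=25<=B[j]=26 take 25, i++
i=6 j=4: A[i]=26<=B[j]=26 take 26, i++
i=7 j=4: A[i]=36>B[j]=26 take 26, j++
i=7 j=5: A[i]=36>B[j]=32 take 32, j++
i=7 j=6: A[i]=36>B[j]=33 take 33, j++
i=7 j=7: B done, take A[i]=36, i++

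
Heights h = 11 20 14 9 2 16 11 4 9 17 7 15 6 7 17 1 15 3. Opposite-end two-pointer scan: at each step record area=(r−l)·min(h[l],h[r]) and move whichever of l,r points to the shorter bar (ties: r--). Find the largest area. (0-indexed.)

max area = 225

[0,17] min(11,3)*17=51 best=51 * → r--
[0,16] min(11,15)*16=176 best=176 * → l++
[1,16] min(20,15)*15=225 best=225 * → r--
[1,15] min(20,1)*14=14 best=225 → r--
[1,14] min(20,17)*13=221 best=225 → r--
[1,13] min(20,7)*12=84 best=225 → r--
[1,12] min(20,6)*11=66 best=225 → r--
[1,11] min(20,15)*10=150 best=225 → r--
[1,10] min(20,7)*9=63 best=225 → r--
[1,9] min(20,17)*8=136 best=225 → r--
[1,8] min(20,9)*7=63 best=225 → r--
[1,7] min(20,4)*6=24 best=225 → r--
[1,6] min(20,11)*5=55 best=225 → r--
[1,5] min(20,16)*4=64 best=225 → r--
[1,4] min(20,2)*3=6 best=225 → r--
[1,3] min(20,9)*2=18 best=225 → r--
[1,2] min(20,14)*1=14 best=225 → r--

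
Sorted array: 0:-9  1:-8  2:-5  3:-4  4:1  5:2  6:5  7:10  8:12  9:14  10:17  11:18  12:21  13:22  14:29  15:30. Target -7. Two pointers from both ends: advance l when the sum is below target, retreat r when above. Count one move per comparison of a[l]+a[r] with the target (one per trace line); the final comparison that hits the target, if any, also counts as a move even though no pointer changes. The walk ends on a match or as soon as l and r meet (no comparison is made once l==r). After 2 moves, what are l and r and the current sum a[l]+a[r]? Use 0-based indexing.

l=0, r=13, sum=13

[0,15] -9+30=21 >-7 → r--
[0,14] -9+29=20 >-7 → r--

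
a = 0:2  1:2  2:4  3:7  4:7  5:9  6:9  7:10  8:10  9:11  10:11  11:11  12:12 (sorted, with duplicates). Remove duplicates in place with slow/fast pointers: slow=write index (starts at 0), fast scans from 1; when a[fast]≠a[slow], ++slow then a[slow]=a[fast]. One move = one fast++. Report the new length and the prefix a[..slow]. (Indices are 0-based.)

length 7; prefix = [2, 4, 7, 9, 10, 11, 12]

(s=0,f=1) a[fast]=2=a[slow] dup → fast++
(s=0,f=2) a[fast]=4≠a[slow]=2 write a[1]=4 → slow++,fast++
(s=1,f=3) a[fast]=7≠a[slow]=4 write a[2]=7 → slow++,fast++
(s=2,f=4) a[fast]=7=a[slow] dup → fast++
(s=2,f=5) a[fast]=9≠a[slow]=7 write a[3]=9 → slow++,fast++
(s=3,f=6) a[fast]=9=a[slow] dup → fast++
(s=3,f=7) a[fast]=10≠a[slow]=9 write a[4]=10 → slow++,fast++
(s=4,f=8) a[fast]=10=a[slow] dup → fast++
(s=4,f=9) a[fast]=11≠a[slow]=10 write a[5]=11 → slow++,fast++
(s=5,f=10) a[fast]=11=a[slow] dup → fast++
(s=5,f=11) a[fast]=11=a[slow] dup → fast++
(s=5,f=12) a[fast]=12≠a[slow]=11 write a[6]=12 → slow++,fast++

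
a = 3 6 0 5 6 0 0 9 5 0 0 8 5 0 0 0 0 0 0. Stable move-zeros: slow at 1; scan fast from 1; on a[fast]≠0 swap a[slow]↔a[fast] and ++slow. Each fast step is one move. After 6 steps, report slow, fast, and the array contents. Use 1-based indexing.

(s=1,f=1) a[fast]=3≠0 swap→a[1]=3 → slow++,fast++
(s=2,f=2) a[fast]=6≠0 swap→a[2]=6 → slow++,fast++
(s=3,f=3) a[fast]=0 → fast++
(s=3,f=4) a[fast]=5≠0 swap→a[3]=5 → slow++,fast++
(s=4,f=5) a[fast]=6≠0 swap→a[4]=6 → slow++,fast++
(s=5,f=6) a[fast]=0 → fast++

slow=5, fast=7, a=[3, 6, 5, 6, 0, 0, 0, 9, 5, 0, 0, 8, 5, 0, 0, 0, 0, 0, 0]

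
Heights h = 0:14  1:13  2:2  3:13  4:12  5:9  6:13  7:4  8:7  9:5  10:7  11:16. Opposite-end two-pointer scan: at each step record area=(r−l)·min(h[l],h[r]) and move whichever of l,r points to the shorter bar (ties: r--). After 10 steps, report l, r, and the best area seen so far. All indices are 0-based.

l=10, r=11, best area=154

l=0 r=11: min(14,16)*11=154 best=154 *, l++
l=1 r=11: min(13,16)*10=130 best=154, l++
l=2 r=11: min(2,16)*9=18 best=154, l++
l=3 r=11: min(13,16)*8=104 best=154, l++
l=4 r=11: min(12,16)*7=84 best=154, l++
l=5 r=11: min(9,16)*6=54 best=154, l++
l=6 r=11: min(13,16)*5=65 best=154, l++
l=7 r=11: min(4,16)*4=16 best=154, l++
l=8 r=11: min(7,16)*3=21 best=154, l++
l=9 r=11: min(5,16)*2=10 best=154, l++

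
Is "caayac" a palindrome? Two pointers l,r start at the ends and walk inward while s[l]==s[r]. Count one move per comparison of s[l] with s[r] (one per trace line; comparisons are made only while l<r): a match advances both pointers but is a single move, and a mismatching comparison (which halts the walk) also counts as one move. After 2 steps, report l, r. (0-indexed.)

l=2, r=3

[0,5] 'c'=='c' → l++,r--
[1,4] 'a'=='a' → l++,r--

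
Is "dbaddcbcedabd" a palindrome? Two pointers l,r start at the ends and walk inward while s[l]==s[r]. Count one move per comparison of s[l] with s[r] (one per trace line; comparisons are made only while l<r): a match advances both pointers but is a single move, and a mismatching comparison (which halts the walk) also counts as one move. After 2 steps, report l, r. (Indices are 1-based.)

l=1 r=13: 'd'=='d', l++,r--
l=2 r=12: 'b'=='b', l++,r--

l=3, r=11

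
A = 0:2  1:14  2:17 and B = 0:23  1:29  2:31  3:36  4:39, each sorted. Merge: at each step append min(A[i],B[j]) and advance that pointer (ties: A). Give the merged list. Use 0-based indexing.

[2, 14, 17, 23, 29, 31, 36, 39]

[i=0,j=0] A[i]=2<=B[j]=23 take 2 → i++
[i=1,j=0] A[i]=14<=B[j]=23 take 14 → i++
[i=2,j=0] A[i]=17<=B[j]=23 take 17 → i++
[i=3,j=0] A done, take B[j]=23 → j++
[i=3,j=1] A done, take B[j]=29 → j++
[i=3,j=2] A done, take B[j]=31 → j++
[i=3,j=3] A done, take B[j]=36 → j++
[i=3,j=4] A done, take B[j]=39 → j++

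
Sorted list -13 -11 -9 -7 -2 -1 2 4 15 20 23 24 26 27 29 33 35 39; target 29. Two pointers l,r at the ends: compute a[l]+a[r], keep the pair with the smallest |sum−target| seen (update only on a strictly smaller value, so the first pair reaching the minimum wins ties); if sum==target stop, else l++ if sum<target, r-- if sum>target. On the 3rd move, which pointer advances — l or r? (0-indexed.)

r

l=0 r=17: -13+39=26 d=3 *, l++
l=1 r=17: -11+39=28 d=1 *, l++
l=2 r=17: -9+39=30 d=1, r--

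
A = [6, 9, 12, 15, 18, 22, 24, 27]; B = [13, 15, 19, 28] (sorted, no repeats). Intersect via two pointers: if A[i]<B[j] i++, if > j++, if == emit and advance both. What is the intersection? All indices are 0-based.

intersection = [15]

[i=0,j=0] 6<13 → i++
[i=1,j=0] 9<13 → i++
[i=2,j=0] 12<13 → i++
[i=3,j=0] 15>13 → j++
[i=3,j=1] 15==15 emit → i++,j++
[i=4,j=2] 18<19 → i++
[i=5,j=2] 22>19 → j++
[i=5,j=3] 22<28 → i++
[i=6,j=3] 24<28 → i++
[i=7,j=3] 27<28 → i++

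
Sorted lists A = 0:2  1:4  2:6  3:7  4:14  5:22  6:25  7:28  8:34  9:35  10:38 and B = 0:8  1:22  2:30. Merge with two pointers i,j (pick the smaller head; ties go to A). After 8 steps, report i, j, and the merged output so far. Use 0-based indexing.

[i=0,j=0] A[i]=2<=B[j]=8 take 2 → i++
[i=1,j=0] A[i]=4<=B[j]=8 take 4 → i++
[i=2,j=0] A[i]=6<=B[j]=8 take 6 → i++
[i=3,j=0] A[i]=7<=B[j]=8 take 7 → i++
[i=4,j=0] A[i]=14>B[j]=8 take 8 → j++
[i=4,j=1] A[i]=14<=B[j]=22 take 14 → i++
[i=5,j=1] A[i]=22<=B[j]=22 take 22 → i++
[i=6,j=1] A[i]=25>B[j]=22 take 22 → j++

i=6, j=2, merged so far=[2, 4, 6, 7, 8, 14, 22, 22]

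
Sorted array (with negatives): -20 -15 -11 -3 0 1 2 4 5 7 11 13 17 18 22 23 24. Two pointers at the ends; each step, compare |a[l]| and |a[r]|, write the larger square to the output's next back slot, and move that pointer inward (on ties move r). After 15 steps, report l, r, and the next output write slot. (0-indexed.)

l=4, r=5, next write slot=1

l=0 r=16: |-20|<=|24| out[16]=576, r--
l=0 r=15: |-20|<=|23| out[15]=529, r--
l=0 r=14: |-20|<=|22| out[14]=484, r--
l=0 r=13: |-20|>|18| out[13]=400, l++
l=1 r=13: |-15|<=|18| out[12]=324, r--
l=1 r=12: |-15|<=|17| out[11]=289, r--
l=1 r=11: |-15|>|13| out[10]=225, l++
l=2 r=11: |-11|<=|13| out[9]=169, r--
l=2 r=10: |-11|<=|11| out[8]=121, r--
l=2 r=9: |-11|>|7| out[7]=121, l++
l=3 r=9: |-3|<=|7| out[6]=49, r--
l=3 r=8: |-3|<=|5| out[5]=25, r--
l=3 r=7: |-3|<=|4| out[4]=16, r--
l=3 r=6: |-3|>|2| out[3]=9, l++
l=4 r=6: |0|<=|2| out[2]=4, r--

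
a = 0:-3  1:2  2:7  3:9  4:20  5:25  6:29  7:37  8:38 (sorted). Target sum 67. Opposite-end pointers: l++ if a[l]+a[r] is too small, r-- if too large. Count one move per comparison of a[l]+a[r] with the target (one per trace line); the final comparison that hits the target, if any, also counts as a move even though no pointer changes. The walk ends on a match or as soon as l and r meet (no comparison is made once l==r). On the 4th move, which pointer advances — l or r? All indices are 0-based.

l

l=0 r=8: -3+38=35 <67, l++
l=1 r=8: 2+38=40 <67, l++
l=2 r=8: 7+38=45 <67, l++
l=3 r=8: 9+38=47 <67, l++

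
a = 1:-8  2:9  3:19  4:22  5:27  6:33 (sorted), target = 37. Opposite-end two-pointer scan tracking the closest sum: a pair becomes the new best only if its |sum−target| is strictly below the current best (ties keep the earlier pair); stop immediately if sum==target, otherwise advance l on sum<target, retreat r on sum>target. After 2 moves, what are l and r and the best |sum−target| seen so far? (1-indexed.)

l=1 r=6: -8+33=25 d=12 *, l++
l=2 r=6: 9+33=42 d=5 *, r--

l=2, r=5, best |Δ|=5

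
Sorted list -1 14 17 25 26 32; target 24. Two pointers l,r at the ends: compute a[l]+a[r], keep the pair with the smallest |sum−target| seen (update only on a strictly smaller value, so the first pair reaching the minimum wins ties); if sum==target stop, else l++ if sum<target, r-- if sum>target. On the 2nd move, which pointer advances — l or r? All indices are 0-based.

r

l=0 r=5: -1+32=31 d=7 *, r--
l=0 r=4: -1+26=25 d=1 *, r--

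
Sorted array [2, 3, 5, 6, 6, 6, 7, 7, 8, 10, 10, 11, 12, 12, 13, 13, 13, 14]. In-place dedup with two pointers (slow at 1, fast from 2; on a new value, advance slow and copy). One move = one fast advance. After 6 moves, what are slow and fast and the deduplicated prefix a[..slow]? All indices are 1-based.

slow=5, fast=8, prefix=[2, 3, 5, 6, 7]

(s=1,f=2) a[fast]=3≠a[slow]=2 write a[2]=3 → slow++,fast++
(s=2,f=3) a[fast]=5≠a[slow]=3 write a[3]=5 → slow++,fast++
(s=3,f=4) a[fast]=6≠a[slow]=5 write a[4]=6 → slow++,fast++
(s=4,f=5) a[fast]=6=a[slow] dup → fast++
(s=4,f=6) a[fast]=6=a[slow] dup → fast++
(s=4,f=7) a[fast]=7≠a[slow]=6 write a[5]=7 → slow++,fast++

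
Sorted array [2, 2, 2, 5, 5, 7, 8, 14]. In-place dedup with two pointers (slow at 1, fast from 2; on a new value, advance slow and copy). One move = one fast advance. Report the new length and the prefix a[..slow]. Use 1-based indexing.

length 5; prefix = [2, 5, 7, 8, 14]

slow=1 fast=2: a[fast]=2=a[slow] dup, fast++
slow=1 fast=3: a[fast]=2=a[slow] dup, fast++
slow=1 fast=4: a[fast]=5≠a[slow]=2 write a[2]=5, slow++,fast++
slow=2 fast=5: a[fast]=5=a[slow] dup, fast++
slow=2 fast=6: a[fast]=7≠a[slow]=5 write a[3]=7, slow++,fast++
slow=3 fast=7: a[fast]=8≠a[slow]=7 write a[4]=8, slow++,fast++
slow=4 fast=8: a[fast]=14≠a[slow]=8 write a[5]=14, slow++,fast++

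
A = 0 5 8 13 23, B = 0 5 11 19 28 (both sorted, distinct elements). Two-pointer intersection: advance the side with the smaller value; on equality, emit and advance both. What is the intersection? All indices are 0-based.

intersection = [0, 5]

i=0 j=0: 0==0 emit, i++,j++
i=1 j=1: 5==5 emit, i++,j++
i=2 j=2: 8<11, i++
i=3 j=2: 13>11, j++
i=3 j=3: 13<19, i++
i=4 j=3: 23>19, j++
i=4 j=4: 23<28, i++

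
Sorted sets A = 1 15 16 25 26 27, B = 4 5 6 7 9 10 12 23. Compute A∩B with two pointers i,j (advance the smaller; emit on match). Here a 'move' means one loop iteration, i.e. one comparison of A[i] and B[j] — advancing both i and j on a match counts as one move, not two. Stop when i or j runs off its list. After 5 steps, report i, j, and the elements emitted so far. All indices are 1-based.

i=1 j=1: 1<4, i++
i=2 j=1: 15>4, j++
i=2 j=2: 15>5, j++
i=2 j=3: 15>6, j++
i=2 j=4: 15>7, j++

i=2, j=5, emitted=[]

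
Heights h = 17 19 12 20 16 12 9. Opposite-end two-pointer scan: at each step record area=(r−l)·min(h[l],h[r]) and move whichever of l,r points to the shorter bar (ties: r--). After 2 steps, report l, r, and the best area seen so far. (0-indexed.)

l=0, r=4, best area=60

[0,6] min(17,9)*6=54 best=54 * → r--
[0,5] min(17,12)*5=60 best=60 * → r--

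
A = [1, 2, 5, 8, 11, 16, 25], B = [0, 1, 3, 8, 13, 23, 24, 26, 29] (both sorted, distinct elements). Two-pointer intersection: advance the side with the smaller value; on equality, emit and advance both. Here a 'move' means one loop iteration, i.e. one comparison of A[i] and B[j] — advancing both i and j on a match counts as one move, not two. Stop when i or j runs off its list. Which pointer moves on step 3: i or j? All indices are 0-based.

[i=0,j=0] 1>0 → j++
[i=0,j=1] 1==1 emit → i++,j++
[i=1,j=2] 2<3 → i++

i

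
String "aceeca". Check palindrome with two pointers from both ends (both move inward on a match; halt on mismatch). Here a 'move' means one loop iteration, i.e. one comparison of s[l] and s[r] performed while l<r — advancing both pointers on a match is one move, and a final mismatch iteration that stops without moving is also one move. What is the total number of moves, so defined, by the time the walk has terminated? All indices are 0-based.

l=0 r=5: 'a'=='a', l++,r--
l=1 r=4: 'c'=='c', l++,r--
l=2 r=3: 'e'=='e', l++,r--

3 moves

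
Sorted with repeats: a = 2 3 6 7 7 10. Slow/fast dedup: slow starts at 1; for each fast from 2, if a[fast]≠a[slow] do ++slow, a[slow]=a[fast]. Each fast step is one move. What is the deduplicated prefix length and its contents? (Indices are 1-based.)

(s=1,f=2) a[fast]=3≠a[slow]=2 write a[2]=3 → slow++,fast++
(s=2,f=3) a[fast]=6≠a[slow]=3 write a[3]=6 → slow++,fast++
(s=3,f=4) a[fast]=7≠a[slow]=6 write a[4]=7 → slow++,fast++
(s=4,f=5) a[fast]=7=a[slow] dup → fast++
(s=4,f=6) a[fast]=10≠a[slow]=7 write a[5]=10 → slow++,fast++

length 5; prefix = [2, 3, 6, 7, 10]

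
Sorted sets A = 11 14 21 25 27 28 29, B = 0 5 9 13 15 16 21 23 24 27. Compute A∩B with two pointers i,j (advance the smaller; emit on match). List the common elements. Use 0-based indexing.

[i=0,j=0] 11>0 → j++
[i=0,j=1] 11>5 → j++
[i=0,j=2] 11>9 → j++
[i=0,j=3] 11<13 → i++
[i=1,j=3] 14>13 → j++
[i=1,j=4] 14<15 → i++
[i=2,j=4] 21>15 → j++
[i=2,j=5] 21>16 → j++
[i=2,j=6] 21==21 emit → i++,j++
[i=3,j=7] 25>23 → j++
[i=3,j=8] 25>24 → j++
[i=3,j=9] 25<27 → i++
[i=4,j=9] 27==27 emit → i++,j++

intersection = [21, 27]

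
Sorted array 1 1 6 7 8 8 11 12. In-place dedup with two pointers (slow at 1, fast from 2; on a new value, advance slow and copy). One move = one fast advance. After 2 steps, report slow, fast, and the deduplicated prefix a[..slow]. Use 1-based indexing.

slow=1 fast=2: a[fast]=1=a[slow] dup, fast++
slow=1 fast=3: a[fast]=6≠a[slow]=1 write a[2]=6, slow++,fast++

slow=2, fast=4, prefix=[1, 6]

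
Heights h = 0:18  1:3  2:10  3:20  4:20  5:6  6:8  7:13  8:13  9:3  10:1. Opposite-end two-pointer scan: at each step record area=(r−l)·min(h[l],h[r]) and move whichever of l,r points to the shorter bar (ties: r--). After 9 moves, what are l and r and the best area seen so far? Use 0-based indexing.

l=3, r=4, best area=104

l=0 r=10: min(18,1)*10=10 best=10 *, r--
l=0 r=9: min(18,3)*9=27 best=27 *, r--
l=0 r=8: min(18,13)*8=104 best=104 *, r--
l=0 r=7: min(18,13)*7=91 best=104, r--
l=0 r=6: min(18,8)*6=48 best=104, r--
l=0 r=5: min(18,6)*5=30 best=104, r--
l=0 r=4: min(18,20)*4=72 best=104, l++
l=1 r=4: min(3,20)*3=9 best=104, l++
l=2 r=4: min(10,20)*2=20 best=104, l++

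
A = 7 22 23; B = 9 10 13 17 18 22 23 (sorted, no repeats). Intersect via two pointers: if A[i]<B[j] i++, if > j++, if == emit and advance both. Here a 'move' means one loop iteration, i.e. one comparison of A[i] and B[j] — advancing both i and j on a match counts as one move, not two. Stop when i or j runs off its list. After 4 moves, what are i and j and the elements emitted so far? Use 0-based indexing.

[i=0,j=0] 7<9 → i++
[i=1,j=0] 22>9 → j++
[i=1,j=1] 22>10 → j++
[i=1,j=2] 22>13 → j++

i=1, j=3, emitted=[]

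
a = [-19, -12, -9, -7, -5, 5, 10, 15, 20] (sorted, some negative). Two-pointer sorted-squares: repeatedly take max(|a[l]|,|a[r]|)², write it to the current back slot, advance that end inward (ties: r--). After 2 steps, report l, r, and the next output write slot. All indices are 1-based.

l=2, r=8, next write slot=7

[1,9] |-19|<=|20| out[9]=400 → r--
[1,8] |-19|>|15| out[8]=361 → l++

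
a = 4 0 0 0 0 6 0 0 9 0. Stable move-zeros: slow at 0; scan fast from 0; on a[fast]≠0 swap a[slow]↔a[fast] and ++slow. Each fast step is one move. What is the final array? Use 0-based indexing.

[4, 6, 9, 0, 0, 0, 0, 0, 0, 0]

slow=0 fast=0: a[fast]=4≠0 swap→a[0]=4, slow++,fast++
slow=1 fast=1: a[fast]=0, fast++
slow=1 fast=2: a[fast]=0, fast++
slow=1 fast=3: a[fast]=0, fast++
slow=1 fast=4: a[fast]=0, fast++
slow=1 fast=5: a[fast]=6≠0 swap→a[1]=6, slow++,fast++
slow=2 fast=6: a[fast]=0, fast++
slow=2 fast=7: a[fast]=0, fast++
slow=2 fast=8: a[fast]=9≠0 swap→a[2]=9, slow++,fast++
slow=3 fast=9: a[fast]=0, fast++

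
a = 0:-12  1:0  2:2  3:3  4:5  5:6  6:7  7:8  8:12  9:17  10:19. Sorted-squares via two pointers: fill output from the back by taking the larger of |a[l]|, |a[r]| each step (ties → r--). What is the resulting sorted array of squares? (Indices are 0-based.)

l=0 r=10: |-12|<=|19| out[10]=361, r--
l=0 r=9: |-12|<=|17| out[9]=289, r--
l=0 r=8: |-12|<=|12| out[8]=144, r--
l=0 r=7: |-12|>|8| out[7]=144, l++
l=1 r=7: |0|<=|8| out[6]=64, r--
l=1 r=6: |0|<=|7| out[5]=49, r--
l=1 r=5: |0|<=|6| out[4]=36, r--
l=1 r=4: |0|<=|5| out[3]=25, r--
l=1 r=3: |0|<=|3| out[2]=9, r--
l=1 r=2: |0|<=|2| out[1]=4, r--
l=1 r=1: |0|<=|0| out[0]=0, r--

[0, 4, 9, 25, 36, 49, 64, 144, 144, 289, 361]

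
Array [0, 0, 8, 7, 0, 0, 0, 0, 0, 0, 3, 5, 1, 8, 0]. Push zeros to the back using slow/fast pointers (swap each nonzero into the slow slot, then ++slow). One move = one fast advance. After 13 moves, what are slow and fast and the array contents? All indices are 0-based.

(s=0,f=0) a[fast]=0 → fast++
(s=0,f=1) a[fast]=0 → fast++
(s=0,f=2) a[fast]=8≠0 swap→a[0]=8 → slow++,fast++
(s=1,f=3) a[fast]=7≠0 swap→a[1]=7 → slow++,fast++
(s=2,f=4) a[fast]=0 → fast++
(s=2,f=5) a[fast]=0 → fast++
(s=2,f=6) a[fast]=0 → fast++
(s=2,f=7) a[fast]=0 → fast++
(s=2,f=8) a[fast]=0 → fast++
(s=2,f=9) a[fast]=0 → fast++
(s=2,f=10) a[fast]=3≠0 swap→a[2]=3 → slow++,fast++
(s=3,f=11) a[fast]=5≠0 swap→a[3]=5 → slow++,fast++
(s=4,f=12) a[fast]=1≠0 swap→a[4]=1 → slow++,fast++

slow=5, fast=13, a=[8, 7, 3, 5, 1, 0, 0, 0, 0, 0, 0, 0, 0, 8, 0]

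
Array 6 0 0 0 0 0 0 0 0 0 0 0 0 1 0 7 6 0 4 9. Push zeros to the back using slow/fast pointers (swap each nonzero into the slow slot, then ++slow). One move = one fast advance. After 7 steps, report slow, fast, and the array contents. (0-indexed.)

(s=0,f=0) a[fast]=6≠0 swap→a[0]=6 → slow++,fast++
(s=1,f=1) a[fast]=0 → fast++
(s=1,f=2) a[fast]=0 → fast++
(s=1,f=3) a[fast]=0 → fast++
(s=1,f=4) a[fast]=0 → fast++
(s=1,f=5) a[fast]=0 → fast++
(s=1,f=6) a[fast]=0 → fast++

slow=1, fast=7, a=[6, 0, 0, 0, 0, 0, 0, 0, 0, 0, 0, 0, 0, 1, 0, 7, 6, 0, 4, 9]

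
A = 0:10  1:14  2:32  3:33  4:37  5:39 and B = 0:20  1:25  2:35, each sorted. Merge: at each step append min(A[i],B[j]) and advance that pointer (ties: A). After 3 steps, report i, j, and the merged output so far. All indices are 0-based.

i=0 j=0: A[i]=10<=B[j]=20 take 10, i++
i=1 j=0: A[i]=14<=B[j]=20 take 14, i++
i=2 j=0: A[i]=32>B[j]=20 take 20, j++

i=2, j=1, merged so far=[10, 14, 20]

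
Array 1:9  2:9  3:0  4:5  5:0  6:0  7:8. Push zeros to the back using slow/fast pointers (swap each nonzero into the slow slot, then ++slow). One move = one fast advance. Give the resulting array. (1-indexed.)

slow=1 fast=1: a[fast]=9≠0 swap→a[1]=9, slow++,fast++
slow=2 fast=2: a[fast]=9≠0 swap→a[2]=9, slow++,fast++
slow=3 fast=3: a[fast]=0, fast++
slow=3 fast=4: a[fast]=5≠0 swap→a[3]=5, slow++,fast++
slow=4 fast=5: a[fast]=0, fast++
slow=4 fast=6: a[fast]=0, fast++
slow=4 fast=7: a[fast]=8≠0 swap→a[4]=8, slow++,fast++

[9, 9, 5, 8, 0, 0, 0]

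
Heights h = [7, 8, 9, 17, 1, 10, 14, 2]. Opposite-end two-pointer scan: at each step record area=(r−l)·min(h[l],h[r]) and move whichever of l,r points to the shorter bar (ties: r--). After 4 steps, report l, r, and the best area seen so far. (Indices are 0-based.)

l=0 r=7: min(7,2)*7=14 best=14 *, r--
l=0 r=6: min(7,14)*6=42 best=42 *, l++
l=1 r=6: min(8,14)*5=40 best=42, l++
l=2 r=6: min(9,14)*4=36 best=42, l++

l=3, r=6, best area=42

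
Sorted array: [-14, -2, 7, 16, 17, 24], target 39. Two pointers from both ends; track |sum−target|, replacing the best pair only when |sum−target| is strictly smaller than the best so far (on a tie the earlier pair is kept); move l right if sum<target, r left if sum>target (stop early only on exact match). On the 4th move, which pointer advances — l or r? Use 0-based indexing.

l=0 r=5: -14+24=10 d=29 *, l++
l=1 r=5: -2+24=22 d=17 *, l++
l=2 r=5: 7+24=31 d=8 *, l++
l=3 r=5: 16+24=40 d=1 *, r--

r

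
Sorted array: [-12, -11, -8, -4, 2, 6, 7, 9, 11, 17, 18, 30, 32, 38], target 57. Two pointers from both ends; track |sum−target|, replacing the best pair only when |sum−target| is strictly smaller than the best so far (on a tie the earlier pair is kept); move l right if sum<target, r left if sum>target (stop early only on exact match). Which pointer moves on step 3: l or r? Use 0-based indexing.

l=0 r=13: -12+38=26 d=31 *, l++
l=1 r=13: -11+38=27 d=30 *, l++
l=2 r=13: -8+38=30 d=27 *, l++

l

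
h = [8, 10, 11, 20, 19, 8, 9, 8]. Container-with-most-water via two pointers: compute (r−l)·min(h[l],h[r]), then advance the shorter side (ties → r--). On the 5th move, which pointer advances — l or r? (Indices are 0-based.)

[0,7] min(8,8)*7=56 best=56 * → r--
[0,6] min(8,9)*6=48 best=56 → l++
[1,6] min(10,9)*5=45 best=56 → r--
[1,5] min(10,8)*4=32 best=56 → r--
[1,4] min(10,19)*3=30 best=56 → l++

l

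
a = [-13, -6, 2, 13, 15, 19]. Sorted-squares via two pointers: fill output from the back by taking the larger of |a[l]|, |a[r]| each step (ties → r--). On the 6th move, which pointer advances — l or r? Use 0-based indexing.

[0,5] |-13|<=|19| out[5]=361 → r--
[0,4] |-13|<=|15| out[4]=225 → r--
[0,3] |-13|<=|13| out[3]=169 → r--
[0,2] |-13|>|2| out[2]=169 → l++
[1,2] |-6|>|2| out[1]=36 → l++
[2,2] |2|<=|2| out[0]=4 → r--

r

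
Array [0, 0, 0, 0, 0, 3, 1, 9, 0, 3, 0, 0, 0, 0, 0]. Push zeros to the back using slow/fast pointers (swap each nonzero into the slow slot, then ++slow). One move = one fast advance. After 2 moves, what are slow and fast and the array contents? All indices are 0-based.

slow=0, fast=2, a=[0, 0, 0, 0, 0, 3, 1, 9, 0, 3, 0, 0, 0, 0, 0]

slow=0 fast=0: a[fast]=0, fast++
slow=0 fast=1: a[fast]=0, fast++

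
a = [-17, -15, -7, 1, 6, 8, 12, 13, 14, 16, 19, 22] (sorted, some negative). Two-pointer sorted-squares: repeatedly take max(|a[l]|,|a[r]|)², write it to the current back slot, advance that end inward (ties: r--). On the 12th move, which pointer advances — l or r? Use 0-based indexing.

r

l=0 r=11: |-17|<=|22| out[11]=484, r--
l=0 r=10: |-17|<=|19| out[10]=361, r--
l=0 r=9: |-17|>|16| out[9]=289, l++
l=1 r=9: |-15|<=|16| out[8]=256, r--
l=1 r=8: |-15|>|14| out[7]=225, l++
l=2 r=8: |-7|<=|14| out[6]=196, r--
l=2 r=7: |-7|<=|13| out[5]=169, r--
l=2 r=6: |-7|<=|12| out[4]=144, r--
l=2 r=5: |-7|<=|8| out[3]=64, r--
l=2 r=4: |-7|>|6| out[2]=49, l++
l=3 r=4: |1|<=|6| out[1]=36, r--
l=3 r=3: |1|<=|1| out[0]=1, r--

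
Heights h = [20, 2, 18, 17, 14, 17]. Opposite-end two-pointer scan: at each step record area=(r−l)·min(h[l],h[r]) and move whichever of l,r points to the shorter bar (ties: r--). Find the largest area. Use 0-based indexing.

max area = 85

l=0 r=5: min(20,17)*5=85 best=85 *, r--
l=0 r=4: min(20,14)*4=56 best=85, r--
l=0 r=3: min(20,17)*3=51 best=85, r--
l=0 r=2: min(20,18)*2=36 best=85, r--
l=0 r=1: min(20,2)*1=2 best=85, r--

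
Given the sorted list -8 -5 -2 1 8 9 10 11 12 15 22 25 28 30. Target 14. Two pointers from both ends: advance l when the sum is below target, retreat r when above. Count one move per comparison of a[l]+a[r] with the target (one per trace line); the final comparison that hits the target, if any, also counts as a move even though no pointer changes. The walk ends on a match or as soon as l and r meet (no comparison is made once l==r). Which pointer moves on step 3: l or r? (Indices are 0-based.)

[0,13] -8+30=22 >14 → r--
[0,12] -8+28=20 >14 → r--
[0,11] -8+25=17 >14 → r--

r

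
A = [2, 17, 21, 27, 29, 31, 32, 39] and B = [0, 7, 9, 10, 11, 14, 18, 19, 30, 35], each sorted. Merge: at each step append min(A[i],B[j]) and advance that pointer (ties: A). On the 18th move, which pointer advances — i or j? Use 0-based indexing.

i=0 j=0: A[i]=2>B[j]=0 take 0, j++
i=0 j=1: A[i]=2<=B[j]=7 take 2, i++
i=1 j=1: A[i]=17>B[j]=7 take 7, j++
i=1 j=2: A[i]=17>B[j]=9 take 9, j++
i=1 j=3: A[i]=17>B[j]=10 take 10, j++
i=1 j=4: A[i]=17>B[j]=11 take 11, j++
i=1 j=5: A[i]=17>B[j]=14 take 14, j++
i=1 j=6: A[i]=17<=B[j]=18 take 17, i++
i=2 j=6: A[i]=21>B[j]=18 take 18, j++
i=2 j=7: A[i]=21>B[j]=19 take 19, j++
i=2 j=8: A[i]=21<=B[j]=30 take 21, i++
i=3 j=8: A[i]=27<=B[j]=30 take 27, i++
i=4 j=8: A[i]=29<=B[j]=30 take 29, i++
i=5 j=8: A[i]=31>B[j]=30 take 30, j++
i=5 j=9: A[i]=31<=B[j]=35 take 31, i++
i=6 j=9: A[i]=32<=B[j]=35 take 32, i++
i=7 j=9: A[i]=39>B[j]=35 take 35, j++
i=7 j=10: B done, take A[i]=39, i++

i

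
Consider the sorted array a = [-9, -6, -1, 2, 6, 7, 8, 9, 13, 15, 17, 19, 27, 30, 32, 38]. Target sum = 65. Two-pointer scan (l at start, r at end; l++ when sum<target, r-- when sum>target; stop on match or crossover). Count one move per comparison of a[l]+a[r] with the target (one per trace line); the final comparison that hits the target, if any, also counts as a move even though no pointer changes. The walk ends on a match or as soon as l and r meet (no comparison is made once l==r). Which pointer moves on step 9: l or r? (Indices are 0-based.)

l

[0,15] -9+38=29 <65 → l++
[1,15] -6+38=32 <65 → l++
[2,15] -1+38=37 <65 → l++
[3,15] 2+38=40 <65 → l++
[4,15] 6+38=44 <65 → l++
[5,15] 7+38=45 <65 → l++
[6,15] 8+38=46 <65 → l++
[7,15] 9+38=47 <65 → l++
[8,15] 13+38=51 <65 → l++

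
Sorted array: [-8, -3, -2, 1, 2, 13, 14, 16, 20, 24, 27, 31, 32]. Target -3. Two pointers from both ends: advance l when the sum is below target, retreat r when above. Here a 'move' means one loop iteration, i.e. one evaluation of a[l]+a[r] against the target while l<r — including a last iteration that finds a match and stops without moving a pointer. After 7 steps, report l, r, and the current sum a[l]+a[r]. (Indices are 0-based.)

l=0 r=12: -8+32=24 >-3, r--
l=0 r=11: -8+31=23 >-3, r--
l=0 r=10: -8+27=19 >-3, r--
l=0 r=9: -8+24=16 >-3, r--
l=0 r=8: -8+20=12 >-3, r--
l=0 r=7: -8+16=8 >-3, r--
l=0 r=6: -8+14=6 >-3, r--

l=0, r=5, sum=5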